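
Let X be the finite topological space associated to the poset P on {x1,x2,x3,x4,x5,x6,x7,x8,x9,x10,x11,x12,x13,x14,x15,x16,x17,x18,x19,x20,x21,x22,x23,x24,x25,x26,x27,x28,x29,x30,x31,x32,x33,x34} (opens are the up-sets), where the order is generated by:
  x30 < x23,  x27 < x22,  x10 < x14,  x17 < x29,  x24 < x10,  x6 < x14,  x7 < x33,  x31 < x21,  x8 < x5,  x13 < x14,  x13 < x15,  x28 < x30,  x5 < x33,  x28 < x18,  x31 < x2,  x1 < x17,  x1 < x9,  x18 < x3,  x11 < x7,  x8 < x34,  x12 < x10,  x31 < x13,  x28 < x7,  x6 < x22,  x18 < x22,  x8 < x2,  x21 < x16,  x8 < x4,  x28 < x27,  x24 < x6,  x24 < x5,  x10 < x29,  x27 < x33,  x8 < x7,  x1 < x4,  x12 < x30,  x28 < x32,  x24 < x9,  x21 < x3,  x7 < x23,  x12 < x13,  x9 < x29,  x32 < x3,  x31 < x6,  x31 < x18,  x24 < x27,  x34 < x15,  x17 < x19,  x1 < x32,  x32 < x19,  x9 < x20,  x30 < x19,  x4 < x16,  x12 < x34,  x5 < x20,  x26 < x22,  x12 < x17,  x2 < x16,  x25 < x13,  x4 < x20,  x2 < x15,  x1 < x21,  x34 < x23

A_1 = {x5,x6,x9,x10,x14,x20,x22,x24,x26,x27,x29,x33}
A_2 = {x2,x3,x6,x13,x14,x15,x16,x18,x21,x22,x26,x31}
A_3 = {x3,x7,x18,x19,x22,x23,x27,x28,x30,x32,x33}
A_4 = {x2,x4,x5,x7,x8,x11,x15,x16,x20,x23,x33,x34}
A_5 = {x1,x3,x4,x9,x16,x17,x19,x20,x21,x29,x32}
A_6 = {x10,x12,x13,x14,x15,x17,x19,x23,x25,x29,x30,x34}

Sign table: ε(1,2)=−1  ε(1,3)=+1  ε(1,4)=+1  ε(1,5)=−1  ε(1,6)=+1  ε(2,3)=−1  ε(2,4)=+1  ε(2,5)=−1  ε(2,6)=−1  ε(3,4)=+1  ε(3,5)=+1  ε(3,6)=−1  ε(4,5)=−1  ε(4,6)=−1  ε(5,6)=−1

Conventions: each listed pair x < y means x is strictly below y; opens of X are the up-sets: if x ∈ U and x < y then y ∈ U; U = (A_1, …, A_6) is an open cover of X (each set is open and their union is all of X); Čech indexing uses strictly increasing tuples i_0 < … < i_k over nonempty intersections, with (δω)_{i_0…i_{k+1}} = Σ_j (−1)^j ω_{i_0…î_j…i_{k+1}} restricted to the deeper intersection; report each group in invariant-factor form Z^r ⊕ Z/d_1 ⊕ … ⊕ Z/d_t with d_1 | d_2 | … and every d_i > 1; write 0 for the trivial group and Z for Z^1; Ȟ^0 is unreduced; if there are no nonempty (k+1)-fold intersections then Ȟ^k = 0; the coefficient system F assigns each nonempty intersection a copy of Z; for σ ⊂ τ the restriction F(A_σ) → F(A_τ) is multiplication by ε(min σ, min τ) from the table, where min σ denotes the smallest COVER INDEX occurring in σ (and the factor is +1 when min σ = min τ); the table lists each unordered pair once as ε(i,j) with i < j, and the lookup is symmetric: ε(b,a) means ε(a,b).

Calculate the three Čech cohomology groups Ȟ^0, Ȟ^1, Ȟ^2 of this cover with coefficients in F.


nerve of the cover:
  A12={x6,x14,x22,x26} A13={x22,x27,x33} A14={x5,x20,x33} A15={x9,x20,x29} A16={x10,x14,x29} A23={x3,x18,x22} A24={x2,x15,x16} A25={x3,x16,x21} A26={x13,x14,x15} A34={x7,x23,x33} A35={x3,x19,x32} A36={x19,x23,x30} A45={x4,x16,x20} A46={x15,x23,x34} A56={x17,x19,x29}
  A123={x22} A126={x14} A134={x33} A145={x20} A156={x29} A235={x3} A245={x16} A246={x15} A346={x23} A356={x19}
C dims 6,15,10; δ0: rk 6, SNF 1^5·2; δ1: rk 9, SNF 1^9
Ȟ^0 = (6 − 6) − 0 = 0, so Ȟ^0 ≅ 0
Ȟ^1 = (15 − 9) − 6 = 0 plus torsion [2], so Ȟ^1 ≅ Z/2
Ȟ^2 = (10 − 0) − 9 = 1, so Ȟ^2 ≅ Z

Ȟ^0(U;F) ≅ 0, Ȟ^1(U;F) ≅ Z/2 and Ȟ^2(U;F) ≅ Z


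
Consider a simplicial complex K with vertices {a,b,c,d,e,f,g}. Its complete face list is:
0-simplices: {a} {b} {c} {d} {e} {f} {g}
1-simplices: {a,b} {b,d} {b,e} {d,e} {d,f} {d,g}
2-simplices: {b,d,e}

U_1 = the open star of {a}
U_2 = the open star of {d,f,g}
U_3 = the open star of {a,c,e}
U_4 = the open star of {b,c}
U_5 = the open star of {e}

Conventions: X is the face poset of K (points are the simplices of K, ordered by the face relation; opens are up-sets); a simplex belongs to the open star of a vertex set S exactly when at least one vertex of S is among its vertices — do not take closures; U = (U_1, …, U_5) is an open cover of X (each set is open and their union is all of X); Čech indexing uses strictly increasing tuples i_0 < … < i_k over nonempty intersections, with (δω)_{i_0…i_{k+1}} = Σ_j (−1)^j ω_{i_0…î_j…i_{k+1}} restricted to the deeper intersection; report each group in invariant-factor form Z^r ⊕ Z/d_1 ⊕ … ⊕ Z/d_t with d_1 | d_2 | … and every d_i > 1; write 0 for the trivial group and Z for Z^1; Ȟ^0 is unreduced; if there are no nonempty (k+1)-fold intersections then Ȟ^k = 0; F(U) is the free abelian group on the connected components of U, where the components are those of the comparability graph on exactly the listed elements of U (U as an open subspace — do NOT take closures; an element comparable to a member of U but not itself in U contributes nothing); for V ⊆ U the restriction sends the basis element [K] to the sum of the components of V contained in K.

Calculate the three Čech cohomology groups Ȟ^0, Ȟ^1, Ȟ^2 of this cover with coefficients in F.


Ȟ^0(U;F) ≅ Z^2, Ȟ^1(U;F) ≅ 0, Ȟ^2(U;F) ≅ 0

nonempty intersections:
  U1={{a},{a,b}} U2={{d},{f},{g},{b,d},{d,e},{d,f},{d,g},{b,d,e}} U3={{a},{c},{e},{a,b},{b,e},{d,e},{b,d,e}} U4={{b},{c},{a,b},{b,d},{b,e},{b,d,e}} U5={{e},{b,e},{d,e},{b,d,e}}
  U13={{a},{a,b}} U14={{a,b}} U23={{d,e},{b,d,e}} U24={{b,d},{b,d,e}} U25={{d,e},{b,d,e}} U34={{c},{a,b},{b,e},{b,d,e}} U35={{e},{b,e},{d,e},{b,d,e}} U45={{b,e},{b,d,e}}
  U134={{a,b}} U234={{b,d,e}} U235={{d,e},{b,d,e}} U245={{b,d,e}} U345={{b,e},{b,d,e}}
  U2345={{b,d,e}}
components per intersection:
  U1: {{a},{a,b}}
  U2: {{d},{f},{g},{b,d},{d,e},{d,f},{d,g},{b,d,e}}
  U3: {{a},{a,b}} {{c}} {{e},{b,e},{d,e},{b,d,e}}
  U4: {{b},{a,b},{b,d},{b,e},{b,d,e}} {{c}}
  U5: {{e},{b,e},{d,e},{b,d,e}}
  U13: {{a},{a,b}}
  U14: {{a,b}}
  U23: {{d,e},{b,d,e}}
  U24: {{b,d},{b,d,e}}
  U25: {{d,e},{b,d,e}}
  U34: {{c}} {{a,b}} {{b,e},{b,d,e}}
  U35: {{e},{b,e},{d,e},{b,d,e}}
  U45: {{b,e},{b,d,e}}
  U134: {{a,b}}
  U234: {{b,d,e}}
  U235: {{d,e},{b,d,e}}
  U245: {{b,d,e}}
  U345: {{b,e},{b,d,e}}
  U2345: {{b,d,e}}
C dims 8,10,5,1; δ0: rk 6, SNF 1^6; δ1: rk 4, SNF 1^4; δ2: rk 1, SNF 1^1
Ȟ^0: (8−6)−0=2 ⇒ Z^2
Ȟ^1: (10−4)−6=0 ⇒ 0
Ȟ^2: (5−1)−4=0 ⇒ 0


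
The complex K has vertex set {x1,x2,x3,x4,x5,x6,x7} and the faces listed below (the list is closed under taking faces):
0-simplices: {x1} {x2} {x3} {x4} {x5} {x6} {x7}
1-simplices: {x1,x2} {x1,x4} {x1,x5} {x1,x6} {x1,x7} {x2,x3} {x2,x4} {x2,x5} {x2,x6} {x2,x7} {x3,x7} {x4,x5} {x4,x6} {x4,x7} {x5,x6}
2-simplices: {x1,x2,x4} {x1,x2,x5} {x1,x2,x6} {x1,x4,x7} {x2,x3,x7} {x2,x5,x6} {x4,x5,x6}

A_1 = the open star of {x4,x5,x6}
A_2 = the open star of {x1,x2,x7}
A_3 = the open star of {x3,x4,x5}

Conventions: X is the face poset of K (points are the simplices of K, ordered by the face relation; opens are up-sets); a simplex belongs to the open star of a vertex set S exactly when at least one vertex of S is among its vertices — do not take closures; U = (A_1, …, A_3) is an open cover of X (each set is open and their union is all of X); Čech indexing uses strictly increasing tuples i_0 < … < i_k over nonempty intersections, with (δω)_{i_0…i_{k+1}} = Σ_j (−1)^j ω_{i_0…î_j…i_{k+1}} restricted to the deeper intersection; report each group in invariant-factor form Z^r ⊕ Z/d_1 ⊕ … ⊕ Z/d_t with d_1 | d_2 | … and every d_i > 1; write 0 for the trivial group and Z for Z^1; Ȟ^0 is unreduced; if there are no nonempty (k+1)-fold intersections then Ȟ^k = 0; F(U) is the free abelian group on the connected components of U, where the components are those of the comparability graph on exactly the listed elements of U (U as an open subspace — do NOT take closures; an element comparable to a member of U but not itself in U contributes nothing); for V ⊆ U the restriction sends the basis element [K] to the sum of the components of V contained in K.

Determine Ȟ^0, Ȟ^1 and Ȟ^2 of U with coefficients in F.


Ȟ^0(U;F) ≅ Z, Ȟ^1(U;F) ≅ Z, Ȟ^2(U;F) ≅ 0

nerve of the cover:
  A1={{x4},{x5},{x6},{x1,x4},{x1,x5},{x1,x6},{x2,x4},{x2,x5},{x2,x6},{x4,x5},{x4,x6},{x4,x7},{x5,x6},{x1,x2,x4},{x1,x2,x5},{x1,x2,x6},{x1,x4,x7},{x2,x5,x6},{x4,x5,x6}} A2={{x1},{x2},{x7},{x1,x2},{x1,x4},{x1,x5},{x1,x6},{x1,x7},{x2,x3},{x2,x4},{x2,x5},{x2,x6},{x2,x7},{x3,x7},{x4,x7},{x1,x2,x4},{x1,x2,x5},{x1,x2,x6},{x1,x4,x7},{x2,x3,x7},{x2,x5,x6}} A3={{x3},{x4},{x5},{x1,x4},{x1,x5},{x2,x3},{x2,x4},{x2,x5},{x3,x7},{x4,x5},{x4,x6},{x4,x7},{x5,x6},{x1,x2,x4},{x1,x2,x5},{x1,x4,x7},{x2,x3,x7},{x2,x5,x6},{x4,x5,x6}}
  A12={{x1,x4},{x1,x5},{x1,x6},{x2,x4},{x2,x5},{x2,x6},{x4,x7},{x1,x2,x4},{x1,x2,x5},{x1,x2,x6},{x1,x4,x7},{x2,x5,x6}} A13={{x4},{x5},{x1,x4},{x1,x5},{x2,x4},{x2,x5},{x4,x5},{x4,x6},{x4,x7},{x5,x6},{x1,x2,x4},{x1,x2,x5},{x1,x4,x7},{x2,x5,x6},{x4,x5,x6}} A23={{x1,x4},{x1,x5},{x2,x3},{x2,x4},{x2,x5},{x3,x7},{x4,x7},{x1,x2,x4},{x1,x2,x5},{x1,x4,x7},{x2,x3,x7},{x2,x5,x6}}
  A123={{x1,x4},{x1,x5},{x2,x4},{x2,x5},{x4,x7},{x1,x2,x4},{x1,x2,x5},{x1,x4,x7},{x2,x5,x6}}
components per intersection:
  A1: {{x4},{x5},{x6},{x1,x4},{x1,x5},{x1,x6},{x2,x4},{x2,x5},{x2,x6},{x4,x5},{x4,x6},{x4,x7},{x5,x6},{x1,x2,x4},{x1,x2,x5},{x1,x2,x6},{x1,x4,x7},{x2,x5,x6},{x4,x5,x6}}
  A2: {{x1},{x2},{x7},{x1,x2},{x1,x4},{x1,x5},{x1,x6},{x1,x7},{x2,x3},{x2,x4},{x2,x5},{x2,x6},{x2,x7},{x3,x7},{x4,x7},{x1,x2,x4},{x1,x2,x5},{x1,x2,x6},{x1,x4,x7},{x2,x3,x7},{x2,x5,x6}}
  A3: {{x3},{x2,x3},{x3,x7},{x2,x3,x7}} {{x4},{x5},{x1,x4},{x1,x5},{x2,x4},{x2,x5},{x4,x5},{x4,x6},{x4,x7},{x5,x6},{x1,x2,x4},{x1,x2,x5},{x1,x4,x7},{x2,x5,x6},{x4,x5,x6}}
  A12: {{x1,x4},{x2,x4},{x4,x7},{x1,x2,x4},{x1,x4,x7}} {{x1,x5},{x1,x6},{x2,x5},{x2,x6},{x1,x2,x5},{x1,x2,x6},{x2,x5,x6}}
  A13: {{x4},{x5},{x1,x4},{x1,x5},{x2,x4},{x2,x5},{x4,x5},{x4,x6},{x4,x7},{x5,x6},{x1,x2,x4},{x1,x2,x5},{x1,x4,x7},{x2,x5,x6},{x4,x5,x6}}
  A23: {{x1,x4},{x2,x4},{x4,x7},{x1,x2,x4},{x1,x4,x7}} {{x1,x5},{x2,x5},{x1,x2,x5},{x2,x5,x6}} {{x2,x3},{x3,x7},{x2,x3,x7}}
  A123: {{x1,x4},{x2,x4},{x4,x7},{x1,x2,x4},{x1,x4,x7}} {{x1,x5},{x2,x5},{x1,x2,x5},{x2,x5,x6}}
C dims 4,6,2; δ0: rk 3, SNF 1^3; δ1: rk 2, SNF 1^2
Ȟ^0 = (4 − 3) − 0 = 1, so Ȟ^0 ≅ Z
Ȟ^1 = (6 − 2) − 3 = 1, so Ȟ^1 ≅ Z
Ȟ^2 = (2 − 0) − 2 = 0, so Ȟ^2 ≅ 0


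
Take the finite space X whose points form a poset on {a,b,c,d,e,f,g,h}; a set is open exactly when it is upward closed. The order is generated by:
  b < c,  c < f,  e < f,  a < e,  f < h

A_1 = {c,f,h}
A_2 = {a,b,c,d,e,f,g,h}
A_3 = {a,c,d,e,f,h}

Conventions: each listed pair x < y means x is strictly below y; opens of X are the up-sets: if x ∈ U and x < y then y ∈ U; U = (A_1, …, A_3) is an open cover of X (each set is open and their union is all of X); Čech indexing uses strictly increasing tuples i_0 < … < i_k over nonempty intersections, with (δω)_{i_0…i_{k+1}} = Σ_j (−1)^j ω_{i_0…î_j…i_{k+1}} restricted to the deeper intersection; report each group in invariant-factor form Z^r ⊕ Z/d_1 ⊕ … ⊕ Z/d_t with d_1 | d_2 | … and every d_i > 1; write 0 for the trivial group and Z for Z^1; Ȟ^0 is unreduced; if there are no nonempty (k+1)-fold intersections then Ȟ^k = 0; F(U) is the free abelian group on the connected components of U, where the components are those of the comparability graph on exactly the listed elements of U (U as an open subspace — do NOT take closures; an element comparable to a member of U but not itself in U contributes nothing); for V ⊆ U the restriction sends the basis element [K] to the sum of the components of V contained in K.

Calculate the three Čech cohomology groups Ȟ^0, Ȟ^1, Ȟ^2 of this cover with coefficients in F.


cover nerve:
  A12={c,f,h} A13={c,f,h} A23={a,c,d,e,f,h}
  A123={c,f,h}
components per intersection:
  A1: {c,f,h}
  A2: {a,b,c,e,f,h} {d} {g}
  A3: {a,c,e,f,h} {d}
  A12: {c,f,h}
  A13: {c,f,h}
  A23: {a,c,e,f,h} {d}
  A123: {c,f,h}
C dims 6,4,1; δ0: rk 3, SNF 1^3; δ1: rk 1, SNF 1^1
Ȟ^0: (6−3)−0=3 ⇒ Z^3
Ȟ^1: (4−1)−3=0 ⇒ 0
Ȟ^2: (1−0)−1=0 ⇒ 0

Ȟ^0 = Z^3, Ȟ^1 = 0, Ȟ^2 = 0


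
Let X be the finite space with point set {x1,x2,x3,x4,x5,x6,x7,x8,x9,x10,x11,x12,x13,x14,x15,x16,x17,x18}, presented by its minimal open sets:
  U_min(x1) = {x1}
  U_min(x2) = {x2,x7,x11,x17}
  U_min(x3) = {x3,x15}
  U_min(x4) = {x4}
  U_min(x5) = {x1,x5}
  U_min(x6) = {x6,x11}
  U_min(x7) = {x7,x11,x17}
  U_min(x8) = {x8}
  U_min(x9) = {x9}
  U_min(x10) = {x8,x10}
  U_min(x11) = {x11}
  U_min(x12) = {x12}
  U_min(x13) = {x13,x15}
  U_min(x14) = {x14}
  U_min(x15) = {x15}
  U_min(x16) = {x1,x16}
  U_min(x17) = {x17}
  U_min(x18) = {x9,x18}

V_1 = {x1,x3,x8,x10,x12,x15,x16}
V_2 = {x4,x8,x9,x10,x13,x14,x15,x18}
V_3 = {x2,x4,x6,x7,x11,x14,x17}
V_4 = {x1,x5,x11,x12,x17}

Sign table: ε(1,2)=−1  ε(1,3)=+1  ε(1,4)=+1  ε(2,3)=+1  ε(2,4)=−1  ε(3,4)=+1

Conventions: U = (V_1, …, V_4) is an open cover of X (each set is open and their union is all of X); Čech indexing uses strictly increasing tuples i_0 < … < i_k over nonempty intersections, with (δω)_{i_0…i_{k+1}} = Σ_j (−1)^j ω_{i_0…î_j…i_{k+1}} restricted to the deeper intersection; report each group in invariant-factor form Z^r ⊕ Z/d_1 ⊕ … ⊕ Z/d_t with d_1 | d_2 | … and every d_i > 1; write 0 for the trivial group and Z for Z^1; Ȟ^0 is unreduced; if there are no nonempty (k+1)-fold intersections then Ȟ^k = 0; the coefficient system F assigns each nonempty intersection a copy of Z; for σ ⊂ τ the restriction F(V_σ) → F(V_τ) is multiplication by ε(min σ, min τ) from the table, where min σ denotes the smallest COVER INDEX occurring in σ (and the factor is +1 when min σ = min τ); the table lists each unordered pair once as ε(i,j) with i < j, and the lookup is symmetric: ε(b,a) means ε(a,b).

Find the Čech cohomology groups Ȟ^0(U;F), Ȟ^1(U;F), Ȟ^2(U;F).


nerve simplices:
  V12={x8,x10,x15} V14={x1,x12} V23={x4,x14} V34={x11,x17}
C dims 4,4; δ0: rk 4, SNF 1^3·2
degree 0: 4−4−0 = 0 → Ȟ^0 ≅ 0
degree 1: 4−0−4 = 0 plus torsion [2] → Ȟ^1 ≅ Z/2
degree 2: 0−0−0 = 0 → Ȟ^2 ≅ 0

Ȟ^0 ≅ 0, Ȟ^1 ≅ Z/2, Ȟ^2 ≅ 0


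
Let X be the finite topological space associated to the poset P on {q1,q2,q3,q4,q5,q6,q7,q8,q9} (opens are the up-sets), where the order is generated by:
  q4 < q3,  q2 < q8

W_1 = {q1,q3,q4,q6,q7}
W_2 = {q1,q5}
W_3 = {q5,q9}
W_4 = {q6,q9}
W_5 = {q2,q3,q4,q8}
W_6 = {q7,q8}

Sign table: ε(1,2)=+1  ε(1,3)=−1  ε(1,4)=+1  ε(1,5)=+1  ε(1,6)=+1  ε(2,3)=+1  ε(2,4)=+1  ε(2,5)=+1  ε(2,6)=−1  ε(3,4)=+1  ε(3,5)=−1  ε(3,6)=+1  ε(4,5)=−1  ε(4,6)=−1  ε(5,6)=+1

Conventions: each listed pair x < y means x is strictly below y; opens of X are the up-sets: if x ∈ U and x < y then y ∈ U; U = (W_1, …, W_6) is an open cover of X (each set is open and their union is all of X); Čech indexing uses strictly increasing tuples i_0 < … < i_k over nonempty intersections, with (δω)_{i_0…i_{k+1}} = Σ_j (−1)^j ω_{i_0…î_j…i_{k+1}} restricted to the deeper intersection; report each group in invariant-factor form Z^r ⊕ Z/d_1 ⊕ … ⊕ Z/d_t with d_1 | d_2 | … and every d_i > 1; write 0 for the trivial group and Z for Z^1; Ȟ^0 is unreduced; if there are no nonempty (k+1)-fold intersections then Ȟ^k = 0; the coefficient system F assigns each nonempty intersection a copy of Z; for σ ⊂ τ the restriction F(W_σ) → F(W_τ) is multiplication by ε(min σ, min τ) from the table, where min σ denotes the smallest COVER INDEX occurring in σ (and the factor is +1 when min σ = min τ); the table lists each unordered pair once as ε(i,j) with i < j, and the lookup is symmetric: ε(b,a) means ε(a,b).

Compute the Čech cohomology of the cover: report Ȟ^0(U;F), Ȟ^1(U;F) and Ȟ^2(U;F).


cover nerve:
  W12={q1} W14={q6} W15={q3,q4} W16={q7} W23={q5} W34={q9} W56={q8}
C dims 6,7; δ0: rk 5, SNF 1^5
Ȟ^0: (6−5)−0=1 ⇒ Z
Ȟ^1: (7−0)−5=2 ⇒ Z^2
Ȟ^2: (0−0)−0=0 ⇒ 0

Ȟ^0 ≅ Z,  Ȟ^1 ≅ Z^2,  Ȟ^2 ≅ 0


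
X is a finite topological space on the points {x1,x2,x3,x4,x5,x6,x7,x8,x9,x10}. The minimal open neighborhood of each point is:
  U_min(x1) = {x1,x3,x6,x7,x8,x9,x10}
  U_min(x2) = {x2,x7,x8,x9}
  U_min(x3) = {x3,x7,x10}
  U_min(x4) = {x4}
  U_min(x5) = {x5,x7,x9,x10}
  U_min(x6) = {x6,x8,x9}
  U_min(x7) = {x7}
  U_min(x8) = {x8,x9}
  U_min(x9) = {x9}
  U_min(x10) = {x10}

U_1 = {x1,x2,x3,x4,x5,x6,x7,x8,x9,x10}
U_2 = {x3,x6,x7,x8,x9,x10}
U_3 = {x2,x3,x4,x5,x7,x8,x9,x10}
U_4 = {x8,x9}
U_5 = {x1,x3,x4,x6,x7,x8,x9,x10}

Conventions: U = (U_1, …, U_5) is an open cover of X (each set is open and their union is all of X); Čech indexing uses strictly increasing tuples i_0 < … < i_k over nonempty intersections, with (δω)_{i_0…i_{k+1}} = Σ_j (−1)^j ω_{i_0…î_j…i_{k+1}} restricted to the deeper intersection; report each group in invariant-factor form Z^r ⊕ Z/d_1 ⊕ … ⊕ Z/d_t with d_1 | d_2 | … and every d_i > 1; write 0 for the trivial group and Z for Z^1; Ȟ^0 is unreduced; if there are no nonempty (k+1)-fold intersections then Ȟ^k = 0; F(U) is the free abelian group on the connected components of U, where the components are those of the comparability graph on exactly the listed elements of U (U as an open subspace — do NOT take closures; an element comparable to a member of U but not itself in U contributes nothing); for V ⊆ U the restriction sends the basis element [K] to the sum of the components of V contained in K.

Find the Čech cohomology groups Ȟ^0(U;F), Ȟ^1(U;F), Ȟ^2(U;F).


cover nerve:
  U12={x3,x6,x7,x8,x9,x10} U13={x2,x3,x4,x5,x7,x8,x9,x10} U14={x8,x9} U15={x1,x3,x4,x6,x7,x8,x9,x10} U23={x3,x7,x8,x9,x10} U24={x8,x9} U25={x3,x6,x7,x8,x9,x10} U34={x8,x9} U35={x3,x4,x7,x8,x9,x10} U45={x8,x9}
  U123={x3,x7,x8,x9,x10} U124={x8,x9} U125={x3,x6,x7,x8,x9,x10} U134={x8,x9} U135={x3,x4,x7,x8,x9,x10} U145={x8,x9} U234={x8,x9} U235={x3,x7,x8,x9,x10} U245={x8,x9} U345={x8,x9}
  U1234={x8,x9} U1235={x3,x7,x8,x9,x10} U1245={x8,x9} U1345={x8,x9} U2345={x8,x9}
  U12345={x8,x9}
components per intersection:
  U1: {x1,x2,x3,x5,x6,x7,x8,x9,x10} {x4}
  U2: {x3,x7,x10} {x6,x8,x9}
  U3: {x2,x3,x5,x7,x8,x9,x10} {x4}
  U4: {x8,x9}
  U5: {x1,x3,x6,x7,x8,x9,x10} {x4}
  U12: {x3,x7,x10} {x6,x8,x9}
  U13: {x2,x3,x5,x7,x8,x9,x10} {x4}
  U14: {x8,x9}
  U15: {x1,x3,x6,x7,x8,x9,x10} {x4}
  U23: {x3,x7,x10} {x8,x9}
  U24: {x8,x9}
  U25: {x3,x7,x10} {x6,x8,x9}
  U34: {x8,x9}
  U35: {x3,x7,x10} {x4} {x8,x9}
  U45: {x8,x9}
  U123: {x3,x7,x10} {x8,x9}
  U124: {x8,x9}
  U125: {x3,x7,x10} {x6,x8,x9}
  U134: {x8,x9}
  U135: {x3,x7,x10} {x4} {x8,x9}
  U145: {x8,x9}
  U234: {x8,x9}
  U235: {x3,x7,x10} {x8,x9}
  U245: {x8,x9}
  U345: {x8,x9}
  U1234: {x8,x9}
  U1235: {x3,x7,x10} {x8,x9}
  U1245: {x8,x9}
  U1345: {x8,x9}
  U2345: {x8,x9}
  U12345: {x8,x9}
C dims 9,17,15,6; δ0: rk 7, SNF 1^7; δ1: rk 10, SNF 1^10; δ2: rk 5, SNF 1^5
Ȟ^0: (9−7)−0=2 ⇒ Z^2
Ȟ^1: (17−10)−7=0 ⇒ 0
Ȟ^2: (15−5)−10=0 ⇒ 0

Ȟ^0 ≅ Z^2, Ȟ^1 ≅ 0 and Ȟ^2 ≅ 0


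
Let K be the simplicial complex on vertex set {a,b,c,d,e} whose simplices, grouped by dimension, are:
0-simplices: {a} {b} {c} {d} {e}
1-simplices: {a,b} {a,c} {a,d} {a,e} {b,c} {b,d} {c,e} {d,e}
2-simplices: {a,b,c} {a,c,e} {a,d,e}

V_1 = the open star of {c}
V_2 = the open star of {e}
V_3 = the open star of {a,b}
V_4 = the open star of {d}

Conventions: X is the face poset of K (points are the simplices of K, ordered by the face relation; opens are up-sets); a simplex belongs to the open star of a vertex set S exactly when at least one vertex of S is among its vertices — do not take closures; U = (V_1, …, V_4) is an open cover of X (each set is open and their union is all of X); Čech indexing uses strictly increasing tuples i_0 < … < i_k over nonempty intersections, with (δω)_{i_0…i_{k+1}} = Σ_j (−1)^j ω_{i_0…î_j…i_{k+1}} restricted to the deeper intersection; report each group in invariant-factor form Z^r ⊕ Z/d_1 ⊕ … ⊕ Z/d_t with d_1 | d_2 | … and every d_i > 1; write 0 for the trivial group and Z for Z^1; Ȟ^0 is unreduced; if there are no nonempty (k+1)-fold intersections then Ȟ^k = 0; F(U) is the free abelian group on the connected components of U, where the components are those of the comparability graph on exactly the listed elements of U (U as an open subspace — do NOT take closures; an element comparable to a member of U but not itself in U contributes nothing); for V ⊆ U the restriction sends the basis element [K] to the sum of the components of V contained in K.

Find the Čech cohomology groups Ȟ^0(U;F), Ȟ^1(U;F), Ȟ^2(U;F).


Ȟ^0(U;F) ≅ Z, Ȟ^1(U;F) ≅ Z and Ȟ^2(U;F) ≅ 0

nerve of the cover:
  V1={{c},{a,c},{b,c},{c,e},{a,b,c},{a,c,e}} V2={{e},{a,e},{c,e},{d,e},{a,c,e},{a,d,e}} V3={{a},{b},{a,b},{a,c},{a,d},{a,e},{b,c},{b,d},{a,b,c},{a,c,e},{a,d,e}} V4={{d},{a,d},{b,d},{d,e},{a,d,e}}
  V12={{c,e},{a,c,e}} V13={{a,c},{b,c},{a,b,c},{a,c,e}} V23={{a,e},{a,c,e},{a,d,e}} V24={{d,e},{a,d,e}} V34={{a,d},{b,d},{a,d,e}}
  V123={{a,c,e}} V234={{a,d,e}}
components per intersection:
  V1: {{c},{a,c},{b,c},{c,e},{a,b,c},{a,c,e}}
  V2: {{e},{a,e},{c,e},{d,e},{a,c,e},{a,d,e}}
  V3: {{a},{b},{a,b},{a,c},{a,d},{a,e},{b,c},{b,d},{a,b,c},{a,c,e},{a,d,e}}
  V4: {{d},{a,d},{b,d},{d,e},{a,d,e}}
  V12: {{c,e},{a,c,e}}
  V13: {{a,c},{b,c},{a,b,c},{a,c,e}}
  V23: {{a,e},{a,c,e},{a,d,e}}
  V24: {{d,e},{a,d,e}}
  V34: {{a,d},{a,d,e}} {{b,d}}
  V123: {{a,c,e}}
  V234: {{a,d,e}}
C dims 4,6,2; δ0: rk 3, SNF 1^3; δ1: rk 2, SNF 1^2
Ȟ^0 = (4 − 3) − 0 = 1, so Ȟ^0 ≅ Z
Ȟ^1 = (6 − 2) − 3 = 1, so Ȟ^1 ≅ Z
Ȟ^2 = (2 − 0) − 2 = 0, so Ȟ^2 ≅ 0


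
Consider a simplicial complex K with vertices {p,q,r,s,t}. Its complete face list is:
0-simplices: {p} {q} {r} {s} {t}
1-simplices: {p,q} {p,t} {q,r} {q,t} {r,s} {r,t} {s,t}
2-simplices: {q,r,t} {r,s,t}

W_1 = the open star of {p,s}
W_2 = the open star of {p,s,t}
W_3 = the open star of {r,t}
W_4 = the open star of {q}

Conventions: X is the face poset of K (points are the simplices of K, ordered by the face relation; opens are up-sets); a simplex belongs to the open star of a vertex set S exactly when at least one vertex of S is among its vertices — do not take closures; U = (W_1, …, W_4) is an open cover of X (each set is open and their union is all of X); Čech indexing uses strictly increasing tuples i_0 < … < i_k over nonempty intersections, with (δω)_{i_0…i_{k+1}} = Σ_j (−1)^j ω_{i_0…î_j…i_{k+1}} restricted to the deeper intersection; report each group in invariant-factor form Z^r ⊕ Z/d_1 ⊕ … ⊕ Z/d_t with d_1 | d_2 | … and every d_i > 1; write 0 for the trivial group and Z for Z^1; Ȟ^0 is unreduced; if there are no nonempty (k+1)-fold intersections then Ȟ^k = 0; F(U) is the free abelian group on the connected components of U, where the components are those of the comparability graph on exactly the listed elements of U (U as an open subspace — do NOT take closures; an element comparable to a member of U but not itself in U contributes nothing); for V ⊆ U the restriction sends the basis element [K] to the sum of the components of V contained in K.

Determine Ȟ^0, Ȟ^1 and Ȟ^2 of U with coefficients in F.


Ȟ^0 ≅ Z, Ȟ^1 ≅ Z, Ȟ^2 ≅ 0

nerve simplices:
  W1={{p},{s},{p,q},{p,t},{r,s},{s,t},{r,s,t}} W2={{p},{s},{t},{p,q},{p,t},{q,t},{r,s},{r,t},{s,t},{q,r,t},{r,s,t}} W3={{r},{t},{p,t},{q,r},{q,t},{r,s},{r,t},{s,t},{q,r,t},{r,s,t}} W4={{q},{p,q},{q,r},{q,t},{q,r,t}}
  W12={{p},{s},{p,q},{p,t},{r,s},{s,t},{r,s,t}} W13={{p,t},{r,s},{s,t},{r,s,t}} W14={{p,q}} W23={{t},{p,t},{q,t},{r,s},{r,t},{s,t},{q,r,t},{r,s,t}} W24={{p,q},{q,t},{q,r,t}} W34={{q,r},{q,t},{q,r,t}}
  W123={{p,t},{r,s},{s,t},{r,s,t}} W124={{p,q}} W234={{q,t},{q,r,t}}
components per intersection:
  W1: {{p},{p,q},{p,t}} {{s},{r,s},{s,t},{r,s,t}}
  W2: {{p},{s},{t},{p,q},{p,t},{q,t},{r,s},{r,t},{s,t},{q,r,t},{r,s,t}}
  W3: {{r},{t},{p,t},{q,r},{q,t},{r,s},{r,t},{s,t},{q,r,t},{r,s,t}}
  W4: {{q},{p,q},{q,r},{q,t},{q,r,t}}
  W12: {{p},{p,q},{p,t}} {{s},{r,s},{s,t},{r,s,t}}
  W13: {{p,t}} {{r,s},{s,t},{r,s,t}}
  W14: {{p,q}}
  W23: {{t},{p,t},{q,t},{r,s},{r,t},{s,t},{q,r,t},{r,s,t}}
  W24: {{p,q}} {{q,t},{q,r,t}}
  W34: {{q,r},{q,t},{q,r,t}}
  W123: {{p,t}} {{r,s},{s,t},{r,s,t}}
  W124: {{p,q}}
  W234: {{q,t},{q,r,t}}
C dims 5,9,4; δ0: rk 4, SNF 1^4; δ1: rk 4, SNF 1^4
degree 0: 5−4−0 = 1 → Ȟ^0 ≅ Z
degree 1: 9−4−4 = 1 → Ȟ^1 ≅ Z
degree 2: 4−0−4 = 0 → Ȟ^2 ≅ 0


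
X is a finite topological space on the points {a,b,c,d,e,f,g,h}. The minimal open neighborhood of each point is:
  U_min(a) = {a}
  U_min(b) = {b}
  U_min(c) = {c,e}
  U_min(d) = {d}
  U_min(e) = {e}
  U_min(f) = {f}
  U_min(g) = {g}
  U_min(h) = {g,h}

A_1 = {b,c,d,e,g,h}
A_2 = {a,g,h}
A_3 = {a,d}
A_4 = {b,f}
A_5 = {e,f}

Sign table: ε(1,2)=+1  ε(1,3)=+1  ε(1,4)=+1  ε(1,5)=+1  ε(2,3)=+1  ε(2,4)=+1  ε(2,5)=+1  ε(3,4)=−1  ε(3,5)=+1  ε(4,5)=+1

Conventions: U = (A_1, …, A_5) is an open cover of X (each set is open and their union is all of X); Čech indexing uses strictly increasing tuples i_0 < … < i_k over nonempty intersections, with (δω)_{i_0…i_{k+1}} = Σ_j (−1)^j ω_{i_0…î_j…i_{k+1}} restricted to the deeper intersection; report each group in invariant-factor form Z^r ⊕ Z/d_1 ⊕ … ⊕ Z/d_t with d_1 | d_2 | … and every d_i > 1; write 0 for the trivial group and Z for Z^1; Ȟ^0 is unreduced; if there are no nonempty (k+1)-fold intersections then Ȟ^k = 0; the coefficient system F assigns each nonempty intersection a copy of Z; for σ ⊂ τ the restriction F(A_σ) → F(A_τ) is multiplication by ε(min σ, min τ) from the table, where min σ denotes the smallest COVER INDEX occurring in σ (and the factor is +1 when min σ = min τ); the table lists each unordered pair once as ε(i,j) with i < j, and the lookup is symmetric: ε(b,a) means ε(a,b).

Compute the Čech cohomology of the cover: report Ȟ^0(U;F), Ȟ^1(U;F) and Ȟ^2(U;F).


Ȟ^0 ≅ Z; Ȟ^1 ≅ Z^2; Ȟ^2 ≅ 0

nonempty intersections:
  A12={g,h} A13={d} A14={b} A15={e} A23={a} A45={f}
C dims 5,6; δ0: rk 4, SNF 1^4
Ȟ^0: (5−4)−0=1 ⇒ Z
Ȟ^1: (6−0)−4=2 ⇒ Z^2
Ȟ^2: (0−0)−0=0 ⇒ 0


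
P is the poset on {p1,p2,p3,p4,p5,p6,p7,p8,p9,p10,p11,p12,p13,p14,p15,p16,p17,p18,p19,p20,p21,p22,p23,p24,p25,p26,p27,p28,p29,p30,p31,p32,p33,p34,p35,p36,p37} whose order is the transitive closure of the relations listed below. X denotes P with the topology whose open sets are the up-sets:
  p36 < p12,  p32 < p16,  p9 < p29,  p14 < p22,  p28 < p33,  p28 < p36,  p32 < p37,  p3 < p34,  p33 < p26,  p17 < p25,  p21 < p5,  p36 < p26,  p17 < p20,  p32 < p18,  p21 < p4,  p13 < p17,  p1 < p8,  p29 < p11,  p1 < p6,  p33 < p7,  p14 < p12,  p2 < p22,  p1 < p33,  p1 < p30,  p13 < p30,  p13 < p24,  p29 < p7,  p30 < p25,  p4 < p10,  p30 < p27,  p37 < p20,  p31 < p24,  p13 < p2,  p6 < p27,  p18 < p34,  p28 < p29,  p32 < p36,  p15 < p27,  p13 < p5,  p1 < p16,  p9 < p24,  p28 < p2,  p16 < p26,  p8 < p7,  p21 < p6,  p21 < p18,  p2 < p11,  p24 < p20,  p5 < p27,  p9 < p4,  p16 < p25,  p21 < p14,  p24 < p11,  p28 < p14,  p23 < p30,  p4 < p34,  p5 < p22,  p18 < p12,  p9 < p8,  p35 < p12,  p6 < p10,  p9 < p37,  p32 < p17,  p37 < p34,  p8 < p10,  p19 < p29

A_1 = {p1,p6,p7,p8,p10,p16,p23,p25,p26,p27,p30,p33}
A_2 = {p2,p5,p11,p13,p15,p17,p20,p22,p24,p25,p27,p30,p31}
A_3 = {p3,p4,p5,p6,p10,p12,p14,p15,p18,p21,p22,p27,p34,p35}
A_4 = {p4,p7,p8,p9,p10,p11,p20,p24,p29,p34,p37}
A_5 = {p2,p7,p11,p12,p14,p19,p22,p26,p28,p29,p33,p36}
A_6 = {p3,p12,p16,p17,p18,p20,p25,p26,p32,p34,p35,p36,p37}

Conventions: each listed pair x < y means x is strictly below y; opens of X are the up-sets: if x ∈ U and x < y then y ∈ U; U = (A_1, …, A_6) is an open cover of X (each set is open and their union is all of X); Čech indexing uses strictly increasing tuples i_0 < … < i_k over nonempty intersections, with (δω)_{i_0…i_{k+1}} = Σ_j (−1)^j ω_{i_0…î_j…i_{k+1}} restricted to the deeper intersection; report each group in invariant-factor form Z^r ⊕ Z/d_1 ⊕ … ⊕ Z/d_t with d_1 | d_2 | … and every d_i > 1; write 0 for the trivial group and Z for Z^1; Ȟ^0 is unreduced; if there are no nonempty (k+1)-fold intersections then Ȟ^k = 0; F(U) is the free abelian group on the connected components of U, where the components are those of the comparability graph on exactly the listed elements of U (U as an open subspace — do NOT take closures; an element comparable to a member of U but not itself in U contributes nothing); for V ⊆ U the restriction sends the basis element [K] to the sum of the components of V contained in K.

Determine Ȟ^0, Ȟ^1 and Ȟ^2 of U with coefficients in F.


cover nerve:
  A12={p25,p27,p30} A13={p6,p10,p27} A14={p7,p8,p10} A15={p7,p26,p33} A16={p16,p25,p26} A23={p5,p15,p22,p27} A24={p11,p20,p24} A25={p2,p11,p22} A26={p17,p20,p25} A34={p4,p10,p34} A35={p12,p14,p22} A36={p3,p12,p18,p34,p35} A45={p7,p11,p29} A46={p20,p34,p37} A56={p12,p26,p36}
  A123={p27} A126={p25} A134={p10} A145={p7} A156={p26} A235={p22} A245={p11} A246={p20} A346={p34} A356={p12}
components per intersection:
  A1: {p1,p6,p7,p8,p10,p16,p23,p25,p26,p27,p30,p33}
  A2: {p2,p5,p11,p13,p15,p17,p20,p22,p24,p25,p27,p30,p31}
  A3: {p3,p4,p5,p6,p10,p12,p14,p15,p18,p21,p22,p27,p34,p35}
  A4: {p4,p7,p8,p9,p10,p11,p20,p24,p29,p34,p37}
  A5: {p2,p7,p11,p12,p14,p19,p22,p26,p28,p29,p33,p36}
  A6: {p3,p12,p16,p17,p18,p20,p25,p26,p32,p34,p35,p36,p37}
  A12: {p25,p27,p30}
  A13: {p6,p10,p27}
  A14: {p7,p8,p10}
  A15: {p7,p26,p33}
  A16: {p16,p25,p26}
  A23: {p5,p15,p22,p27}
  A24: {p11,p20,p24}
  A25: {p2,p11,p22}
  A26: {p17,p20,p25}
  A34: {p4,p10,p34}
  A35: {p12,p14,p22}
  A36: {p3,p12,p18,p34,p35}
  A45: {p7,p11,p29}
  A46: {p20,p34,p37}
  A56: {p12,p26,p36}
  A123: {p27}
  A126: {p25}
  A134: {p10}
  A145: {p7}
  A156: {p26}
  A235: {p22}
  A245: {p11}
  A246: {p20}
  A346: {p34}
  A356: {p12}
C dims 6,15,10; δ0: rk 5, SNF 1^5; δ1: rk 10, SNF 1^9·2
Ȟ^0: (6−5)−0=1 ⇒ Z
Ȟ^1: (15−10)−5=0 ⇒ 0
Ȟ^2: (10−0)−10=0 plus torsion [2] ⇒ Z/2

Ȟ^0 ≅ Z, Ȟ^1 ≅ 0 and Ȟ^2 ≅ Z/2


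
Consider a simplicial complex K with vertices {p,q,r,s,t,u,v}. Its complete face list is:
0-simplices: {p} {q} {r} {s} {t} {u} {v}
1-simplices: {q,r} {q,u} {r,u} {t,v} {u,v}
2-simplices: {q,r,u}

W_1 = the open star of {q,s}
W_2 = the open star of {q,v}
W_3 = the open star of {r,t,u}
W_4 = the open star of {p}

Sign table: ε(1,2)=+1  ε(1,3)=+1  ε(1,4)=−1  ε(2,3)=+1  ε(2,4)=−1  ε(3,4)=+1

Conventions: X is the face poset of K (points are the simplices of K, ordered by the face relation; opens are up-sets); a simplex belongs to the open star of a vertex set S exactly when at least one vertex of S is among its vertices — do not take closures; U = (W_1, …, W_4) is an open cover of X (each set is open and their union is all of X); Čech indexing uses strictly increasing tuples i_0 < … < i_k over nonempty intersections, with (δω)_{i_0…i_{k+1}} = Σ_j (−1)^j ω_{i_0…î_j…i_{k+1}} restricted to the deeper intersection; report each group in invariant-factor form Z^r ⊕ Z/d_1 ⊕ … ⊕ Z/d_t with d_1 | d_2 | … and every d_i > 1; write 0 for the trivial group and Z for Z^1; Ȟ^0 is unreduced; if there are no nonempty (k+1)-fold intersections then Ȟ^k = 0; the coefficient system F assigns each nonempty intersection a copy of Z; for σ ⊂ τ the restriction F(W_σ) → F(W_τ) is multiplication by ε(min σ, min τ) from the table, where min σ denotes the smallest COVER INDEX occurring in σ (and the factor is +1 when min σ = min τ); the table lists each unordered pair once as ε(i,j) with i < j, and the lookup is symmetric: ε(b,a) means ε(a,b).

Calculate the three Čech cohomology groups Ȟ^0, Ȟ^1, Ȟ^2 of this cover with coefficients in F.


nonempty overlaps:
  W1={{q},{s},{q,r},{q,u},{q,r,u}} W2={{q},{v},{q,r},{q,u},{t,v},{u,v},{q,r,u}} W3={{r},{t},{u},{q,r},{q,u},{r,u},{t,v},{u,v},{q,r,u}} W4={{p}}
  W12={{q},{q,r},{q,u},{q,r,u}} W13={{q,r},{q,u},{q,r,u}} W23={{q,r},{q,u},{t,v},{u,v},{q,r,u}}
  W123={{q,r},{q,u},{q,r,u}}
C dims 4,3,1; δ0: rk 2, SNF 1^2; δ1: rk 1, SNF 1^1
degree 0: 4−2−0 = 2 → Ȟ^0 ≅ Z^2
degree 1: 3−1−2 = 0 → Ȟ^1 ≅ 0
degree 2: 1−0−1 = 0 → Ȟ^2 ≅ 0

Ȟ^0(U;F) ≅ Z^2, Ȟ^1(U;F) ≅ 0, Ȟ^2(U;F) ≅ 0


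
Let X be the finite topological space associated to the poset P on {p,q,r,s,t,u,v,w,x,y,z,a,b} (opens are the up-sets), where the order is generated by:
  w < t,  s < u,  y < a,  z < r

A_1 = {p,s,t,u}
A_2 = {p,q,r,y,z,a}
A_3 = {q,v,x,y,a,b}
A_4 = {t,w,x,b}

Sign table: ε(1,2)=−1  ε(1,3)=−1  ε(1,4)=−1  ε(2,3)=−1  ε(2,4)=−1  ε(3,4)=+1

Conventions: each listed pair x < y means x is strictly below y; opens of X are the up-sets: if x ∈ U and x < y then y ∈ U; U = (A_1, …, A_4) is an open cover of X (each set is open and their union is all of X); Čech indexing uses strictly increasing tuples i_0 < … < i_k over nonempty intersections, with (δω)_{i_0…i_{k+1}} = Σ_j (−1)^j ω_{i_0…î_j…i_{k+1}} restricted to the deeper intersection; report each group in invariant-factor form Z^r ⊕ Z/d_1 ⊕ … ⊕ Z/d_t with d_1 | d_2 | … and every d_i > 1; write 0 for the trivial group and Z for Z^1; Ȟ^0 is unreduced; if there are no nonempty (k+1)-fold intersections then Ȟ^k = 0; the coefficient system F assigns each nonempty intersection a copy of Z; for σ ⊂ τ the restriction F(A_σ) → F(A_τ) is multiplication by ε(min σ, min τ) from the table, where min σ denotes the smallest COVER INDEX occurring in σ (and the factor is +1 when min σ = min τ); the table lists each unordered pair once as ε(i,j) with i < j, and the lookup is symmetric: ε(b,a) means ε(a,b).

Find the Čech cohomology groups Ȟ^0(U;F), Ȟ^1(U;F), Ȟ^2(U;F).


cover nerve:
  A12={p} A14={t} A23={q,y,a} A34={x,b}
C dims 4,4; δ0: rk 4, SNF 1^3·2
Ȟ^0: (4−4)−0=0 ⇒ 0
Ȟ^1: (4−0)−4=0 plus torsion [2] ⇒ Z/2
Ȟ^2: (0−0)−0=0 ⇒ 0

Ȟ^0 = 0; Ȟ^1 = Z/2; Ȟ^2 = 0


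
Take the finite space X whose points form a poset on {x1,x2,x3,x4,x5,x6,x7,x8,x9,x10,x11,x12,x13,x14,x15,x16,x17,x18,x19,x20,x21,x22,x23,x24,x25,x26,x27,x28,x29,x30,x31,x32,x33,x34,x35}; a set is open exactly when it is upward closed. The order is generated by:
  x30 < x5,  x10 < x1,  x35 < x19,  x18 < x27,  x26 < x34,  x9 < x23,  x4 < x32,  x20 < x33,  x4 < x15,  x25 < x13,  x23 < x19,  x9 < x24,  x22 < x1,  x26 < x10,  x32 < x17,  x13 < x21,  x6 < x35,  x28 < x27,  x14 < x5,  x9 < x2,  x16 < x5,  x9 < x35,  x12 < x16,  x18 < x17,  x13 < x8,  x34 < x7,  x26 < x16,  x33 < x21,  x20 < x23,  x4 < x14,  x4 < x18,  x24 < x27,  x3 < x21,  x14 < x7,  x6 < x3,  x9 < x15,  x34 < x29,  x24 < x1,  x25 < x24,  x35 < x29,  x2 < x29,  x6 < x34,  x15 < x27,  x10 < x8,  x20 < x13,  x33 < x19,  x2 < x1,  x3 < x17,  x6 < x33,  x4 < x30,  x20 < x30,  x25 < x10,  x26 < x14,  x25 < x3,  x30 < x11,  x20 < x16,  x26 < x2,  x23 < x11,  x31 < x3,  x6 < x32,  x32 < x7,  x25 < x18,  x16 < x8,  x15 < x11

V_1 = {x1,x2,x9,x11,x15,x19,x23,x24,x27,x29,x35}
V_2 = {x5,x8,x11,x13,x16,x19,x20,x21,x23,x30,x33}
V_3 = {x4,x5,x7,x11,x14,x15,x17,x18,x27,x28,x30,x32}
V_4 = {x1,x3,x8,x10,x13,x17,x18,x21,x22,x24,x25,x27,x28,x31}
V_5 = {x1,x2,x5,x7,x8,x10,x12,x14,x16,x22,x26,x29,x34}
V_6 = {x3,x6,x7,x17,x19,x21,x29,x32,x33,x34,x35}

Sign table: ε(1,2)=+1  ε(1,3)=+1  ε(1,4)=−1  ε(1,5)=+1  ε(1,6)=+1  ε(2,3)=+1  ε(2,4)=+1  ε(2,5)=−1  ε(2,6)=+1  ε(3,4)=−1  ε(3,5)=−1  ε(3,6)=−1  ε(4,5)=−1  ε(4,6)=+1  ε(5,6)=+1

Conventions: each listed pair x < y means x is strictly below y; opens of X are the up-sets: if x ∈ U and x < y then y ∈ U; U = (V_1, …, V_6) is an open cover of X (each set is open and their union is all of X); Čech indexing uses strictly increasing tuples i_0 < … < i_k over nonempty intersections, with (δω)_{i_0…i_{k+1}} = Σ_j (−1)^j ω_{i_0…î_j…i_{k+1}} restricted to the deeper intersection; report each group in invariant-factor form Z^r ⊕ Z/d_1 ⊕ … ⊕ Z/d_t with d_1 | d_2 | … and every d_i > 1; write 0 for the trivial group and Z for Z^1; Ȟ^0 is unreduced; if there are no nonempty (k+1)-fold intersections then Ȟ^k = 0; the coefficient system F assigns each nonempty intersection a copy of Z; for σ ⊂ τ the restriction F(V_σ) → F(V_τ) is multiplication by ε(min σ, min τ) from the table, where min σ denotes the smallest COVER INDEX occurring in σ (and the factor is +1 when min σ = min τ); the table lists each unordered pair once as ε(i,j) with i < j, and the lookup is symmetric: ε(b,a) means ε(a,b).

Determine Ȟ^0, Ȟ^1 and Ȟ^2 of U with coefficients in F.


nonempty overlaps:
  V12={x11,x19,x23} V13={x11,x15,x27} V14={x1,x24,x27} V15={x1,x2,x29} V16={x19,x29,x35} V23={x5,x11,x30} V24={x8,x13,x21} V25={x5,x8,x16} V26={x19,x21,x33} V34={x17,x18,x27,x28} V35={x5,x7,x14} V36={x7,x17,x32} V45={x1,x8,x10,x22} V46={x3,x17,x21} V56={x7,x29,x34}
  V123={x11} V126={x19} V134={x27} V145={x1} V156={x29} V235={x5} V245={x8} V246={x21} V346={x17} V356={x7}
C dims 6,15,10; δ0: rk 6, SNF 1^5·2; δ1: rk 9, SNF 1^9
degree 0: 6−6−0 = 0 → Ȟ^0 ≅ 0
degree 1: 15−9−6 = 0 plus torsion [2] → Ȟ^1 ≅ Z/2
degree 2: 10−0−9 = 1 → Ȟ^2 ≅ Z

Ȟ^0 ≅ 0, Ȟ^1 ≅ Z/2 and Ȟ^2 ≅ Z


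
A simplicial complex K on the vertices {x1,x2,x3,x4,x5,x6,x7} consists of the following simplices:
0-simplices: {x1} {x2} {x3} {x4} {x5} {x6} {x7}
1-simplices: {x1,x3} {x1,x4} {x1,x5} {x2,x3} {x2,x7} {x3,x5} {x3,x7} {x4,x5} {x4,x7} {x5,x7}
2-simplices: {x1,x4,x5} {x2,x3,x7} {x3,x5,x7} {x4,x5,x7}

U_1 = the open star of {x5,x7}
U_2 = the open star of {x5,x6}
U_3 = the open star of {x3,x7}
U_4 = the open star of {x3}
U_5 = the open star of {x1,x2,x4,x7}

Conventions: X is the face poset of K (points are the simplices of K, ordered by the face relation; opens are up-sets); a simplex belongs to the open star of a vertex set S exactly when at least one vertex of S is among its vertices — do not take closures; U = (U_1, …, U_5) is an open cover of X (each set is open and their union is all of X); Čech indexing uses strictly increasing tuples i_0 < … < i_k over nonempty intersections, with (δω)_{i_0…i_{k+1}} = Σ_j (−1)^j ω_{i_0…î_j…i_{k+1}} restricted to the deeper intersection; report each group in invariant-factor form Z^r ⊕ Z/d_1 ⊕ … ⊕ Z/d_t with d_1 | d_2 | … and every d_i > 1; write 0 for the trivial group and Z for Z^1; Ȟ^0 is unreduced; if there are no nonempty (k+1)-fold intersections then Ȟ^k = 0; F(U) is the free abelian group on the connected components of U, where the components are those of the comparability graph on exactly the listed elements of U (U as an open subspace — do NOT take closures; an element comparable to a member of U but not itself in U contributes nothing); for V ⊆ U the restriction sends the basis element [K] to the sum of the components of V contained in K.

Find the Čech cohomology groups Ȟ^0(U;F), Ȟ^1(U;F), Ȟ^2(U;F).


Ȟ^0 ≅ Z^2, Ȟ^1 ≅ Z and Ȟ^2 ≅ 0

intersection data:
  U1={{x5},{x7},{x1,x5},{x2,x7},{x3,x5},{x3,x7},{x4,x5},{x4,x7},{x5,x7},{x1,x4,x5},{x2,x3,x7},{x3,x5,x7},{x4,x5,x7}} U2={{x5},{x6},{x1,x5},{x3,x5},{x4,x5},{x5,x7},{x1,x4,x5},{x3,x5,x7},{x4,x5,x7}} U3={{x3},{x7},{x1,x3},{x2,x3},{x2,x7},{x3,x5},{x3,x7},{x4,x7},{x5,x7},{x2,x3,x7},{x3,x5,x7},{x4,x5,x7}} U4={{x3},{x1,x3},{x2,x3},{x3,x5},{x3,x7},{x2,x3,x7},{x3,x5,x7}} U5={{x1},{x2},{x4},{x7},{x1,x3},{x1,x4},{x1,x5},{x2,x3},{x2,x7},{x3,x7},{x4,x5},{x4,x7},{x5,x7},{x1,x4,x5},{x2,x3,x7},{x3,x5,x7},{x4,x5,x7}}
  U12={{x5},{x1,x5},{x3,x5},{x4,x5},{x5,x7},{x1,x4,x5},{x3,x5,x7},{x4,x5,x7}} U13={{x7},{x2,x7},{x3,x5},{x3,x7},{x4,x7},{x5,x7},{x2,x3,x7},{x3,x5,x7},{x4,x5,x7}} U14={{x3,x5},{x3,x7},{x2,x3,x7},{x3,x5,x7}} U15={{x7},{x1,x5},{x2,x7},{x3,x7},{x4,x5},{x4,x7},{x5,x7},{x1,x4,x5},{x2,x3,x7},{x3,x5,x7},{x4,x5,x7}} U23={{x3,x5},{x5,x7},{x3,x5,x7},{x4,x5,x7}} U24={{x3,x5},{x3,x5,x7}} U25={{x1,x5},{x4,x5},{x5,x7},{x1,x4,x5},{x3,x5,x7},{x4,x5,x7}} U34={{x3},{x1,x3},{x2,x3},{x3,x5},{x3,x7},{x2,x3,x7},{x3,x5,x7}} U35={{x7},{x1,x3},{x2,x3},{x2,x7},{x3,x7},{x4,x7},{x5,x7},{x2,x3,x7},{x3,x5,x7},{x4,x5,x7}} U45={{x1,x3},{x2,x3},{x3,x7},{x2,x3,x7},{x3,x5,x7}}
  U123={{x3,x5},{x5,x7},{x3,x5,x7},{x4,x5,x7}} U124={{x3,x5},{x3,x5,x7}} U125={{x1,x5},{x4,x5},{x5,x7},{x1,x4,x5},{x3,x5,x7},{x4,x5,x7}} U134={{x3,x5},{x3,x7},{x2,x3,x7},{x3,x5,x7}} U135={{x7},{x2,x7},{x3,x7},{x4,x7},{x5,x7},{x2,x3,x7},{x3,x5,x7},{x4,x5,x7}} U145={{x3,x7},{x2,x3,x7},{x3,x5,x7}} U234={{x3,x5},{x3,x5,x7}} U235={{x5,x7},{x3,x5,x7},{x4,x5,x7}} U245={{x3,x5,x7}} U345={{x1,x3},{x2,x3},{x3,x7},{x2,x3,x7},{x3,x5,x7}}
  U1234={{x3,x5},{x3,x5,x7}} U1235={{x5,x7},{x3,x5,x7},{x4,x5,x7}} U1245={{x3,x5,x7}} U1345={{x3,x7},{x2,x3,x7},{x3,x5,x7}} U2345={{x3,x5,x7}}
  U12345={{x3,x5,x7}}
components per intersection:
  U1: {{x5},{x7},{x1,x5},{x2,x7},{x3,x5},{x3,x7},{x4,x5},{x4,x7},{x5,x7},{x1,x4,x5},{x2,x3,x7},{x3,x5,x7},{x4,x5,x7}}
  U2: {{x5},{x1,x5},{x3,x5},{x4,x5},{x5,x7},{x1,x4,x5},{x3,x5,x7},{x4,x5,x7}} {{x6}}
  U3: {{x3},{x7},{x1,x3},{x2,x3},{x2,x7},{x3,x5},{x3,x7},{x4,x7},{x5,x7},{x2,x3,x7},{x3,x5,x7},{x4,x5,x7}}
  U4: {{x3},{x1,x3},{x2,x3},{x3,x5},{x3,x7},{x2,x3,x7},{x3,x5,x7}}
  U5: {{x1},{x2},{x4},{x7},{x1,x3},{x1,x4},{x1,x5},{x2,x3},{x2,x7},{x3,x7},{x4,x5},{x4,x7},{x5,x7},{x1,x4,x5},{x2,x3,x7},{x3,x5,x7},{x4,x5,x7}}
  U12: {{x5},{x1,x5},{x3,x5},{x4,x5},{x5,x7},{x1,x4,x5},{x3,x5,x7},{x4,x5,x7}}
  U13: {{x7},{x2,x7},{x3,x5},{x3,x7},{x4,x7},{x5,x7},{x2,x3,x7},{x3,x5,x7},{x4,x5,x7}}
  U14: {{x3,x5},{x3,x7},{x2,x3,x7},{x3,x5,x7}}
  U15: {{x7},{x1,x5},{x2,x7},{x3,x7},{x4,x5},{x4,x7},{x5,x7},{x1,x4,x5},{x2,x3,x7},{x3,x5,x7},{x4,x5,x7}}
  U23: {{x3,x5},{x5,x7},{x3,x5,x7},{x4,x5,x7}}
  U24: {{x3,x5},{x3,x5,x7}}
  U25: {{x1,x5},{x4,x5},{x5,x7},{x1,x4,x5},{x3,x5,x7},{x4,x5,x7}}
  U34: {{x3},{x1,x3},{x2,x3},{x3,x5},{x3,x7},{x2,x3,x7},{x3,x5,x7}}
  U35: {{x7},{x2,x3},{x2,x7},{x3,x7},{x4,x7},{x5,x7},{x2,x3,x7},{x3,x5,x7},{x4,x5,x7}} {{x1,x3}}
  U45: {{x1,x3}} {{x2,x3},{x3,x7},{x2,x3,x7},{x3,x5,x7}}
  U123: {{x3,x5},{x5,x7},{x3,x5,x7},{x4,x5,x7}}
  U124: {{x3,x5},{x3,x5,x7}}
  U125: {{x1,x5},{x4,x5},{x5,x7},{x1,x4,x5},{x3,x5,x7},{x4,x5,x7}}
  U134: {{x3,x5},{x3,x7},{x2,x3,x7},{x3,x5,x7}}
  U135: {{x7},{x2,x7},{x3,x7},{x4,x7},{x5,x7},{x2,x3,x7},{x3,x5,x7},{x4,x5,x7}}
  U145: {{x3,x7},{x2,x3,x7},{x3,x5,x7}}
  U234: {{x3,x5},{x3,x5,x7}}
  U235: {{x5,x7},{x3,x5,x7},{x4,x5,x7}}
  U245: {{x3,x5,x7}}
  U345: {{x1,x3}} {{x2,x3},{x3,x7},{x2,x3,x7},{x3,x5,x7}}
  U1234: {{x3,x5},{x3,x5,x7}}
  U1235: {{x5,x7},{x3,x5,x7},{x4,x5,x7}}
  U1245: {{x3,x5,x7}}
  U1345: {{x3,x7},{x2,x3,x7},{x3,x5,x7}}
  U2345: {{x3,x5,x7}}
  U12345: {{x3,x5,x7}}
C dims 6,12,11,5; δ0: rk 4, SNF 1^4; δ1: rk 7, SNF 1^7; δ2: rk 4, SNF 1^4
Ȟ^0 = (6 − 4) − 0 = 2, so Ȟ^0 ≅ Z^2
Ȟ^1 = (12 − 7) − 4 = 1, so Ȟ^1 ≅ Z
Ȟ^2 = (11 − 4) − 7 = 0, so Ȟ^2 ≅ 0
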